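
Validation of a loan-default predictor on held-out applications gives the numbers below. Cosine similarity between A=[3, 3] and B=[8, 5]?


A·B = 3·8 + 3·5 = 39
‖A‖ = √18 = 4.2426, ‖B‖ = √89 = 9.434
cos = 39/(√18·√89) = 39/√1602 = 0.9744

0.9744


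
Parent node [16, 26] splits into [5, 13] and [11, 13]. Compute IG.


Parent = [16, 26], H_parent = 0.9587
H_left = 0.8524 (n=18), H_right = 0.995 (n=24)
H_children = (18/42)·0.8524 + (24/42)·0.995 = 0.9339
IG = 0.9587 - 0.9339 = 0.0248

0.0248


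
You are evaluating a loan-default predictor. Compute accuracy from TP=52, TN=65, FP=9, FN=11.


Accuracy = (TP+TN)/(TP+TN+FP+FN)
= (52+65)/(137)
= 117/137 = 85.4%

85.4%


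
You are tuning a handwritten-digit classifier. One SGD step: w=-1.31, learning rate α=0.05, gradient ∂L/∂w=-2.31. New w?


w_new = w - α·∇
= -1.31 - 0.05·-2.31
= -1.31 + 0.1155
= -1.1945

-1.1945


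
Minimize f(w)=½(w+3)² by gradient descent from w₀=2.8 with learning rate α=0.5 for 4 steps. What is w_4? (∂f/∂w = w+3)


step 1: grad = 2.8+3 = 5.8; w = 2.8 - 0.5·(5.8) = -0.1
step 2: grad = -0.1+3 = 2.9; w = -0.1 - 0.5·(2.9) = -1.55
step 3: grad = -1.55+3 = 1.45; w = -1.55 - 0.5·(1.45) = -2.275
step 4: grad = -2.275+3 = 0.725; w = -2.275 - 0.5·(0.725) = -2.6375

-2.6375


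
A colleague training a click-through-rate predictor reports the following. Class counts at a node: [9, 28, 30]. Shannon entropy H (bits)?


Probabilities: [9/67, 28/67, 30/67] ≈ [0.1343, 0.4179, 0.4478]
H = -((9/67)·log₂(9/67) + (28/67)·log₂(28/67) + (30/67)·log₂(30/67))
  = 1.4341 bits

1.4341 bits


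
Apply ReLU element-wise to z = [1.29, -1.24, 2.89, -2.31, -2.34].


ReLU(1.29) = max(0, 1.29) = 1.29
ReLU(-1.24) = max(0, -1.24) = 0.0
ReLU(2.89) = max(0, 2.89) = 2.89
ReLU(-2.31) = max(0, -2.31) = 0.0
ReLU(-2.34) = max(0, -2.34) = 0.0
result = [1.29, 0.0, 2.89, 0.0, 0.0]

[1.29, 0.0, 2.89, 0.0, 0.0]


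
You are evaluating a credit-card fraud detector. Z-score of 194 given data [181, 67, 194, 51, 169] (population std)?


μ = 132.4, σ = 60.6617
z = (194 - 132.4)/60.6617 = 1.0155

1.0155


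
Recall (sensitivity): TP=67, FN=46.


Recall = TP/(TP+FN)
= 67/(67+46)
= 67/113 = 59.29%

59.29%


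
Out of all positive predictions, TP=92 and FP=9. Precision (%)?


Precision = TP/(TP+FP)
= 92/(92+9)
= 92/101 = 91.09%

91.09%


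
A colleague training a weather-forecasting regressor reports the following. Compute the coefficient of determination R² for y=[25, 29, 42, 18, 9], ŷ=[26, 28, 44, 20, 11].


ȳ = 24.6
SS_res = Σ(y-ŷ)² = 14
SS_tot = Σ(y-ȳ)² = 609.2
R² = 1 - SS_res/SS_tot = 1 - 0.023 = 0.977

0.977


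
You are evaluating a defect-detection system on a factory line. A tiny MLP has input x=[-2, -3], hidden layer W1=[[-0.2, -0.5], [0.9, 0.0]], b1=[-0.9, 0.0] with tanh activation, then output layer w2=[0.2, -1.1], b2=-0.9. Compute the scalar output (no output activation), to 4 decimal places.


z1[0] = (-0.2)·(-2) + (-0.5)·(-3) - 0.9 = 1.0
z1[1] = (0.9)·(-2) + (0.0)·(-3) + 0.0 = -1.8
h = tanh(z1) = [0.7616, -0.9468]
output = (0.2)·(0.7616) + (-1.1)·(-0.9468) - 0.9 = 0.2938

0.2938


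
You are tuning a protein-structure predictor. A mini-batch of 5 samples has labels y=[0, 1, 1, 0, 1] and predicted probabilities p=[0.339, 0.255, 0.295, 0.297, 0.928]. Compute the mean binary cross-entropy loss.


L[0] = -ln(1-0.339) = -ln(0.661) = 0.414
L[1] = -ln(0.255) = 1.3665
L[2] = -ln(0.295) = 1.2208
L[3] = -ln(1-0.297) = -ln(0.703) = 0.3524
L[4] = -ln(0.928) = 0.0747
mean = (0.414 + 1.3665 + 1.2208 + 0.3524 + 0.0747)/5 = 0.6857

0.6857


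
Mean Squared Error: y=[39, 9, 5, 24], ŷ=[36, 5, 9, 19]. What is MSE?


Squared errors: (39-36)²=9, (9-5)²=16, (5-9)²=16, (24-19)²=25
Sum = 66
MSE = 66/4 = 33/2

33/2


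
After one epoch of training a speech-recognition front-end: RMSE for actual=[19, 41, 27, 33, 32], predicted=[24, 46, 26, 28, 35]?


MSE = 85/5 = 17
RMSE = √(85/5) = 4.1231

4.1231


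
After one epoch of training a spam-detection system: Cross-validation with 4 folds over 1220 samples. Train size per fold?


Fold size = 1220/4 = 305
Training per fold = 1220 - 305 = 915

915


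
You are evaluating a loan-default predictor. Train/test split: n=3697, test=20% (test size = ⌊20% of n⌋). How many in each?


Test = ⌊3697·20/100⌋ = 739
Train = 3697 - 739 = 2958

Train: 2958, Test: 739


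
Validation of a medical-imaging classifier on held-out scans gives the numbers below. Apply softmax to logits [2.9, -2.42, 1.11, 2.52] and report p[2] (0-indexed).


Exponentials: e^2.9=18.1741, e^-2.42=0.0889, e^1.11=3.0344, e^2.52=12.4286
Sum = 33.726
Softmax = [0.5389, 0.0026, 0.09, 0.3685]
p[2] = 3.0344/33.726 = 0.09

0.09


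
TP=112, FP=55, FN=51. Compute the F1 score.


Precision = 112/167 = 0.6707
Recall = 112/163 = 0.6871
F1 = 2·P·R/(P+R) = 2·TP/(2·TP+FP+FN) = 224/(224+55+51) = 224/330 = 0.6788

0.6788


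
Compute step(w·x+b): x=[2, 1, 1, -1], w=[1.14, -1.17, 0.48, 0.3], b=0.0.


z = (2)·(1.14) + (1)·(-1.17) + (1)·(0.48) + (-1)·(0.3) + 0.0
  = 1.29
step(z) = 1 (z≥0)

1


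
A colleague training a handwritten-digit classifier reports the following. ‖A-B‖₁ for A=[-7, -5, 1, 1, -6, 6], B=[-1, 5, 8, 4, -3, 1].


d = |-7+ 1| + |-5-5| + |1-8| + |1-4| + |-6+ 3| + |6-1|
  = 6 + 10 + 7 + 3 + 3 + 5
  = 34

34


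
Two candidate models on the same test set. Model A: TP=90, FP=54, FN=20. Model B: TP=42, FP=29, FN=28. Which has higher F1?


Model A: P=90/144=0.625, R=90/110=0.8182, F1=2PR/(P+R)=2TP/(2TP+FP+FN)=180/254=0.7087
Model B: P=42/71=0.5915, R=42/70=0.6, F1=2PR/(P+R)=2TP/(2TP+FP+FN)=84/141=0.5957
0.7087 > 0.5957 → Model A

Model A


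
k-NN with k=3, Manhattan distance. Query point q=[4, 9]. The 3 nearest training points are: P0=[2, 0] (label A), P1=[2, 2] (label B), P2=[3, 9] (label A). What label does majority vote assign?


d(q,P0) = 11  (label A)
d(q,P1) = 9  (label B)
d(q,P2) = 1  (label A)
Votes: A=2, B=1
Majority → A

A


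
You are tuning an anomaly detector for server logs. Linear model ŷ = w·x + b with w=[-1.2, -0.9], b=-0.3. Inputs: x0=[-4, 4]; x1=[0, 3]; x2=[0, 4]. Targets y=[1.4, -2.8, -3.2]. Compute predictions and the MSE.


ŷ0 = (-1.2)·(-4) + (-0.9)·(4) - 0.3 = 0.9
ŷ1 = (-1.2)·(0) + (-0.9)·(3) - 0.3 = -3.0
ŷ2 = (-1.2)·(0) + (-0.9)·(4) - 0.3 = -3.9
errors² = [0.25, 0.04, 0.49]
MSE = 0.7800/3 = 0.26

0.26


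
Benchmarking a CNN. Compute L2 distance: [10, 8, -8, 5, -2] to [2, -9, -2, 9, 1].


d = √((10-2)² + (8+ 9)² + (-8+ 2)² + (5-9)² + (-2-1)²)
  = √(64 + 289 + 36 + 16 + 9)
  = √414 = 20.347

20.347


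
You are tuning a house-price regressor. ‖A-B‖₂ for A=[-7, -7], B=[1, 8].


d = √((-7-1)² + (-7-8)²)
  = √(64 + 225)
  = √289 = 17.0

17.0


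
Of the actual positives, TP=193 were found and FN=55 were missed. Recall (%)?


Recall = TP/(TP+FN)
= 193/(193+55)
= 193/248 = 77.82%

77.82%


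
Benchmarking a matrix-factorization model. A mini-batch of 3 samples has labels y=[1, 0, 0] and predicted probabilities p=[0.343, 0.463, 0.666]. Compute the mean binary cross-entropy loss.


L[0] = -ln(0.343) = 1.07
L[1] = -ln(1-0.463) = -ln(0.537) = 0.6218
L[2] = -ln(1-0.666) = -ln(0.334) = 1.0966
mean = (1.07 + 0.6218 + 1.0966)/3 = 0.9295

0.9295


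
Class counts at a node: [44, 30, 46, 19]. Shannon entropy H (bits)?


Probabilities: [44/139, 30/139, 46/139, 19/139] ≈ [0.3165, 0.2158, 0.3309, 0.1367]
H = -((44/139)·log₂(44/139) + (30/139)·log₂(30/139) + (46/139)·log₂(46/139) + (19/139)·log₂(19/139))
  = 1.9231 bits

1.9231 bits


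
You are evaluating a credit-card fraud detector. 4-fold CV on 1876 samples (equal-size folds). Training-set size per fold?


Fold size = 1876/4 = 469
Training per fold = 1876 - 469 = 1407

1407


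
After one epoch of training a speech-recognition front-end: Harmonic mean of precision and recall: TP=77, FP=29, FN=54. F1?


Precision = 77/106 = 0.7264
Recall = 77/131 = 0.5878
F1 = 2·P·R/(P+R) = 2·TP/(2·TP+FP+FN) = 154/(154+29+54) = 154/237 = 0.6498

0.6498


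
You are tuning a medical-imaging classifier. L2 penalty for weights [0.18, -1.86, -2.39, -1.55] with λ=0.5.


‖w‖₂² = (0.18)² + (-1.86)² + (-2.39)² + (-1.55)²
     = 0.0324 + 3.4596 + 5.7121 + 2.4025
     = 11.6066
λ·‖w‖₂² = 0.5·11.6066 = 5.8033

5.8033


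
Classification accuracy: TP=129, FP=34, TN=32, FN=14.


Accuracy = (TP+TN)/(TP+TN+FP+FN)
= (129+32)/(209)
= 161/209 = 77.03%

77.03%


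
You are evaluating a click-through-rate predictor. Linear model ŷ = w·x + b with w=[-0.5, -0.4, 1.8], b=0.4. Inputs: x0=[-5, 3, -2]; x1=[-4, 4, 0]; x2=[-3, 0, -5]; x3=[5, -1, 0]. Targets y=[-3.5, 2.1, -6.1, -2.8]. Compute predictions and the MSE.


ŷ0 = (-0.5)·(-5) + (-0.4)·(3) + (1.8)·(-2) + 0.4 = -1.9
ŷ1 = (-0.5)·(-4) + (-0.4)·(4) + (1.8)·(0) + 0.4 = 0.8
ŷ2 = (-0.5)·(-3) + (-0.4)·(0) + (1.8)·(-5) + 0.4 = -7.1
ŷ3 = (-0.5)·(5) + (-0.4)·(-1) + (1.8)·(0) + 0.4 = -1.7
errors² = [2.56, 1.69, 1.0, 1.21]
MSE = 6.4600/4 = 1.615

1.615


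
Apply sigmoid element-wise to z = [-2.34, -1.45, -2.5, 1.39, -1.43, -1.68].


σ(-2.34) = 1/(1+e^2.34) = 0.0879
σ(-1.45) = 1/(1+e^1.45) = 0.19
σ(-2.5) = 1/(1+e^2.5) = 0.0759
σ(1.39) = 1/(1+e^-1.39) = 0.8006
σ(-1.43) = 1/(1+e^1.43) = 0.1931
σ(-1.68) = 1/(1+e^1.68) = 0.1571
result = [0.0879, 0.19, 0.0759, 0.8006, 0.1931, 0.1571]

[0.0879, 0.19, 0.0759, 0.8006, 0.1931, 0.1571]


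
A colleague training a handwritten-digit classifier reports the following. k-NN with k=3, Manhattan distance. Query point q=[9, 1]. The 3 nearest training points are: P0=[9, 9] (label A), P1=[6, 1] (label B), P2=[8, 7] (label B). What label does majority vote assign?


d(q,P0) = 8  (label A)
d(q,P1) = 3  (label B)
d(q,P2) = 7  (label B)
Votes: A=1, B=2
Majority → B

B


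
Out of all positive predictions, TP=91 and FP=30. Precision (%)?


Precision = TP/(TP+FP)
= 91/(91+30)
= 91/121 = 75.21%

75.21%


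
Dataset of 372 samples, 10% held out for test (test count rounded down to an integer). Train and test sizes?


Test = ⌊372·10/100⌋ = 37
Train = 372 - 37 = 335

Train: 335, Test: 37


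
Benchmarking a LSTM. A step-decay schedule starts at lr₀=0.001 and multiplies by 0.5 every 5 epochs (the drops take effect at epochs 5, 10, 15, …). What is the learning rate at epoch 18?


n_drops = ⌊18/5⌋ = 3
lr = 0.001·0.5^3 = 0.001·0.125 = 0.000125

0.000125


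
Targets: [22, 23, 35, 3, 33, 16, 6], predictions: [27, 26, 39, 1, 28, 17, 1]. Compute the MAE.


Absolute errors: |22-27|=5, |23-26|=3, |35-39|=4, |3-1|=2, |33-28|=5, |16-17|=1, |6-1|=5
Sum = 25
MAE = 25/7 = 25/7

25/7


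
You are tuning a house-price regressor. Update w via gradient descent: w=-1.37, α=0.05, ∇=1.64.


w_new = w - α·∇
= -1.37 - 0.05·1.64
= -1.37 - 0.082
= -1.452

-1.452


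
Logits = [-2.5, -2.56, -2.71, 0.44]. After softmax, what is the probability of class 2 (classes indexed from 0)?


Exponentials: e^-2.5=0.0821, e^-2.56=0.0773, e^-2.71=0.0665, e^0.44=1.5527
Sum = 1.7786
Softmax = [0.0462, 0.0435, 0.0374, 0.873]
p[2] = 0.0665/1.7786 = 0.0374

0.0374


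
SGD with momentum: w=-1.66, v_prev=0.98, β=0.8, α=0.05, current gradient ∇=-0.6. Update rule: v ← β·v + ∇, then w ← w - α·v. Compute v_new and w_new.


v_new = 0.8·0.98 - 0.6 = 0.784 - 0.6 = 0.184
w_new = -1.66 - 0.05·0.184 = -1.66 - 0.0092 = -1.6692

v_new=0.184, w_new=-1.6692


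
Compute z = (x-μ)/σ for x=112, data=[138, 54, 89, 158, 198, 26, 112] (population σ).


μ = 110.7143, σ = 55.3759
z = (112 - 110.7143)/55.3759 = 0.0232

0.0232


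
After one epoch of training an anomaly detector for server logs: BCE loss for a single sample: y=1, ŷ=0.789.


BCE = -[y·ln(p) + (1-y)·ln(1-p)]
= -1·ln(0.789) - 0
= -ln(0.789) = 0.237

0.237


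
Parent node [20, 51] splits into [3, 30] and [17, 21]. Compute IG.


Parent = [20, 51], H_parent = 0.8577
H_left = 0.4395 (n=33), H_right = 0.992 (n=38)
H_children = (33/71)·0.4395 + (38/71)·0.992 = 0.7352
IG = 0.8577 - 0.7352 = 0.1225

0.1225


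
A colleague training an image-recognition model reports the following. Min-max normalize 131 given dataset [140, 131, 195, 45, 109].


min=45, max=195
(131-45)/(195-45) = 86/150 = 0.5733

0.5733


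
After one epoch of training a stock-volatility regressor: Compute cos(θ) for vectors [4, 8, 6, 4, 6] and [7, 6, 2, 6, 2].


A·B = 4·7 + 8·6 + 6·2 + 4·6 + 6·2 = 124
‖A‖ = √168 = 12.9615, ‖B‖ = √129 = 11.3578
cos = 124/(√168·√129) = 124/√21672 = 0.8423

0.8423


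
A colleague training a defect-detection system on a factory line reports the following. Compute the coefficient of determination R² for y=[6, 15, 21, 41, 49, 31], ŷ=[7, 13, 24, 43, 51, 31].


ȳ = 27.1667
SS_res = Σ(y-ŷ)² = 22
SS_tot = Σ(y-ȳ)² = 1316.83
R² = 1 - SS_res/SS_tot = 1 - 0.0167 = 0.9833

0.9833


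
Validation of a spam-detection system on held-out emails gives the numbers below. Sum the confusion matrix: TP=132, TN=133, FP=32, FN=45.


Total = TP + TN + FP + FN
= 132 + 133 + 32 + 45
= 342
(Predicted positive: 164, predicted negative: 178)

342


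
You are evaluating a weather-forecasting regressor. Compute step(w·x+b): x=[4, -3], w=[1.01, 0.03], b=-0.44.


z = (4)·(1.01) + (-3)·(0.03) - 0.44
  = 3.51
step(z) = 1 (z≥0)

1


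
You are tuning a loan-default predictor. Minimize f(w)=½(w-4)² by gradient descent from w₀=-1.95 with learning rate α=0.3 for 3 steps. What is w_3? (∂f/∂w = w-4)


step 1: grad = -1.95-4 = -5.95; w = -1.95 - 0.3·(-5.95) = -0.165
step 2: grad = -0.165-4 = -4.165; w = -0.165 - 0.3·(-4.165) = 1.0845
step 3: grad = 1.0845-4 = -2.9155; w = 1.0845 - 0.3·(-2.9155) = 1.95915

1.95915


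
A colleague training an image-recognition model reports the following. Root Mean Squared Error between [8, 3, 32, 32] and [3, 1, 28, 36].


MSE = 61/4 = 15.25
RMSE = √(61/4) = 3.9051

3.9051


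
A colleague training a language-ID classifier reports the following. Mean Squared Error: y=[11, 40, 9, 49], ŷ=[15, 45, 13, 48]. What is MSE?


Squared errors: (11-15)²=16, (40-45)²=25, (9-13)²=16, (49-48)²=1
Sum = 58
MSE = 58/4 = 29/2

29/2


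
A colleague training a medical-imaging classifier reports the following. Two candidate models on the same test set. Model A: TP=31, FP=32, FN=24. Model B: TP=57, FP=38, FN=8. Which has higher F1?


Model A: P=31/63=0.4921, R=31/55=0.5636, F1=2PR/(P+R)=2TP/(2TP+FP+FN)=62/118=0.5254
Model B: P=57/95=0.6, R=57/65=0.8769, F1=2PR/(P+R)=2TP/(2TP+FP+FN)=114/160=0.7125
0.5254 < 0.7125 → Model B

Model B


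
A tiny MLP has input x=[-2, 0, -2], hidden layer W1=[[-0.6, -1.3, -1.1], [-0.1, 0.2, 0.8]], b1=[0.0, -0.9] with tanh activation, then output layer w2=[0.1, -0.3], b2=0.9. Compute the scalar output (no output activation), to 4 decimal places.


z1[0] = (-0.6)·(-2) + (-1.3)·(0) + (-1.1)·(-2) + 0.0 = 3.4
z1[1] = (-0.1)·(-2) + (0.2)·(0) + (0.8)·(-2) - 0.9 = -2.3
h = tanh(z1) = [0.9978, -0.9801]
output = (0.1)·(0.9978) + (-0.3)·(-0.9801) + 0.9 = 1.2938

1.2938


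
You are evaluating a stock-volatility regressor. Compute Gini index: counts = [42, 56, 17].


Probabilities: [42/115, 56/115, 17/115] ≈ [0.3652, 0.487, 0.1478]
Σpᵢ² = (1764 + 3136 + 289)/115² = 5189/13225
Gini = 1 - Σpᵢ² = 1 - 5189/13225 = 0.6076

0.6076


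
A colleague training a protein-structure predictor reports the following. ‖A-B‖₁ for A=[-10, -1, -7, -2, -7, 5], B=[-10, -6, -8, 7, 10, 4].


d = |-10+ 10| + |-1+ 6| + |-7+ 8| + |-2-7| + |-7-10| + |5-4|
  = 0 + 5 + 1 + 9 + 17 + 1
  = 33

33


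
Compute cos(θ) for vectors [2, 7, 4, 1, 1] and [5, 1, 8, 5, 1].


A·B = 2·5 + 7·1 + 4·8 + 1·5 + 1·1 = 55
‖A‖ = √71 = 8.4261, ‖B‖ = √116 = 10.7703
cos = 55/(√71·√116) = 55/√8236 = 0.606

0.606


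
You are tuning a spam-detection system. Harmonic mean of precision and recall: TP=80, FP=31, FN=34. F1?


Precision = 80/111 = 0.7207
Recall = 80/114 = 0.7018
F1 = 2·P·R/(P+R) = 2·TP/(2·TP+FP+FN) = 160/(160+31+34) = 160/225 = 0.7111

0.7111


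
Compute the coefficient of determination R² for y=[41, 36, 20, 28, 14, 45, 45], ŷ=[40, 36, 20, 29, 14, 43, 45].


ȳ = 32.7143
SS_res = Σ(y-ŷ)² = 6
SS_tot = Σ(y-ȳ)² = 915.43
R² = 1 - SS_res/SS_tot = 1 - 0.0066 = 0.9934

0.9934


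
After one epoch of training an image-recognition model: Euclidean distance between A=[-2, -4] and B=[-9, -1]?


d = √((-2+ 9)² + (-4+ 1)²)
  = √(49 + 9)
  = √58 = 7.6158

7.6158


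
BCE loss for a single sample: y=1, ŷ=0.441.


BCE = -[y·ln(p) + (1-y)·ln(1-p)]
= -1·ln(0.441) - 0
= -ln(0.441) = 0.8187

0.8187


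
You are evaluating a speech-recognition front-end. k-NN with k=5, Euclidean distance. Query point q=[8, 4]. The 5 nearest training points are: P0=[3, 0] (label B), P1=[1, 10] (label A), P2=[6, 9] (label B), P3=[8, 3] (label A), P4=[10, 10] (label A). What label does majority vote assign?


d(q,P0) = 6.4031  (label B)
d(q,P1) = 9.2195  (label A)
d(q,P2) = 5.3852  (label B)
d(q,P3) = 1.0  (label A)
d(q,P4) = 6.3246  (label A)
Votes: A=3, B=2
Majority → A

A


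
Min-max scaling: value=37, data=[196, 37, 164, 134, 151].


min=37, max=196
(37-37)/(196-37) = 0/159 = 0.0

0.0


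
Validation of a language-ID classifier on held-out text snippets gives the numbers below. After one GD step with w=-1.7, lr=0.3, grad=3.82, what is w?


w_new = w - α·∇
= -1.7 - 0.3·3.82
= -1.7 - 1.146
= -2.846

-2.846


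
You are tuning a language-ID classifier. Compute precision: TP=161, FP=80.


Precision = TP/(TP+FP)
= 161/(161+80)
= 161/241 = 66.8%

66.8%


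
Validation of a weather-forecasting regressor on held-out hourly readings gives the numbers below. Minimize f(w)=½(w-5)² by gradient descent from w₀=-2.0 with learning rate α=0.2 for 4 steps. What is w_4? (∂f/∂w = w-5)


step 1: grad = -2-5 = -7; w = -2 - 0.2·(-7) = -0.6
step 2: grad = -0.6-5 = -5.6; w = -0.6 - 0.2·(-5.6) = 0.52
step 3: grad = 0.52-5 = -4.48; w = 0.52 - 0.2·(-4.48) = 1.416
step 4: grad = 1.416-5 = -3.584; w = 1.416 - 0.2·(-3.584) = 2.1328

2.1328


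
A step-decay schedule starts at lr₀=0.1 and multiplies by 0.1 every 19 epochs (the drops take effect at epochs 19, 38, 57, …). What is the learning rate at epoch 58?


n_drops = ⌊58/19⌋ = 3
lr = 0.1·0.1^3 = 0.1·0.001 = 0.0001

0.0001


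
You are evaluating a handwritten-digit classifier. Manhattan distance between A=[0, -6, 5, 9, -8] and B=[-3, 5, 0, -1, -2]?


d = |0+ 3| + |-6-5| + |5-0| + |9+ 1| + |-8+ 2|
  = 3 + 11 + 5 + 10 + 6
  = 35

35


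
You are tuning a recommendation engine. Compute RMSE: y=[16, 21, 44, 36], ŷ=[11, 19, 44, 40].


MSE = 45/4 = 11.25
RMSE = √(45/4) = 3.3541

3.3541


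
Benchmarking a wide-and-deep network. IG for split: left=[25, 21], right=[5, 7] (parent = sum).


Parent = [30, 28], H_parent = 0.9991
H_left = 0.9945 (n=46), H_right = 0.9799 (n=12)
H_children = (46/58)·0.9945 + (12/58)·0.9799 = 0.9915
IG = 0.9991 - 0.9915 = 0.0076

0.0076


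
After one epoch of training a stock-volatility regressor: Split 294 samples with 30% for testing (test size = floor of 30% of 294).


Test = ⌊294·30/100⌋ = 88
Train = 294 - 88 = 206

Train: 206, Test: 88


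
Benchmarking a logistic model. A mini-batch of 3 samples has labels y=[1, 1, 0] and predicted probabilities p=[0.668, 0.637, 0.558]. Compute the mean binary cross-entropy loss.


L[0] = -ln(0.668) = 0.4035
L[1] = -ln(0.637) = 0.451
L[2] = -ln(1-0.558) = -ln(0.442) = 0.8164
mean = (0.4035 + 0.451 + 0.8164)/3 = 0.557

0.557


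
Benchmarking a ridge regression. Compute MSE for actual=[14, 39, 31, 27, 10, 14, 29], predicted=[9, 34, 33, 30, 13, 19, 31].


Squared errors: (14-9)²=25, (39-34)²=25, (31-33)²=4, (27-30)²=9, (10-13)²=9, (14-19)²=25, (29-31)²=4
Sum = 101
MSE = 101/7 = 101/7

101/7


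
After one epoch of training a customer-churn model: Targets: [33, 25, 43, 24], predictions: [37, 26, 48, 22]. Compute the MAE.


Absolute errors: |33-37|=4, |25-26|=1, |43-48|=5, |24-22|=2
Sum = 12
MAE = 12/4 = 3

3


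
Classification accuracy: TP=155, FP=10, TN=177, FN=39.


Accuracy = (TP+TN)/(TP+TN+FP+FN)
= (155+177)/(381)
= 332/381 = 87.14%

87.14%


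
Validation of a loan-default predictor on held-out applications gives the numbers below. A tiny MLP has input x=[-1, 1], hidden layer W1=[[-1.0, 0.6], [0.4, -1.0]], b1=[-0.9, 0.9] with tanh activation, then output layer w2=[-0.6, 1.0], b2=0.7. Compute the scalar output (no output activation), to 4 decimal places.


z1[0] = (-1.0)·(-1) + (0.6)·(1) - 0.9 = 0.7
z1[1] = (0.4)·(-1) + (-1.0)·(1) + 0.9 = -0.5
h = tanh(z1) = [0.6044, -0.4621]
output = (-0.6)·(0.6044) + (1.0)·(-0.4621) + 0.7 = -0.1247

-0.1247


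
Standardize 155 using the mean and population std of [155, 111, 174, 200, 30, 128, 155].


μ = 136.1429, σ = 50.9718
z = (155 - 136.1429)/50.9718 = 0.37

0.37


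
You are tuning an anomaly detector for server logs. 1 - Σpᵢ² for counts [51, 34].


Probabilities: [51/85, 34/85] ≈ [0.6, 0.4]
Σpᵢ² = (2601 + 1156)/85² = 3757/7225
Gini = 1 - Σpᵢ² = 1 - 3757/7225 = 0.48

0.48


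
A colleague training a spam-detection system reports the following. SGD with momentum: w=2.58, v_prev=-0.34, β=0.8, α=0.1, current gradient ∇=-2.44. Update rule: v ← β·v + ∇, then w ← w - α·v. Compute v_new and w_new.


v_new = 0.8·-0.34 - 2.44 = -0.272 - 2.44 = -2.712
w_new = 2.58 - 0.1·-2.712 = 2.58 + 0.2712 = 2.8512

v_new=-2.712, w_new=2.8512


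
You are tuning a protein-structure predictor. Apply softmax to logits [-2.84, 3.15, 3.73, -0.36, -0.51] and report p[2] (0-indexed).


Exponentials: e^-2.84=0.0584, e^3.15=23.3361, e^3.73=41.6791, e^-0.36=0.6977, e^-0.51=0.6005
Sum = 66.3718
Softmax = [0.0009, 0.3516, 0.628, 0.0105, 0.009]
p[2] = 41.6791/66.3718 = 0.628

0.628


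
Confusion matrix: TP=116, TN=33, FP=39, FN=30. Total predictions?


Total = TP + TN + FP + FN
= 116 + 33 + 39 + 30
= 218
(Predicted positive: 155, predicted negative: 63)

218


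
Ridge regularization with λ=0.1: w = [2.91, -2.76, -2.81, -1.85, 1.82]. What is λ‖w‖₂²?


‖w‖₂² = (2.91)² + (-2.76)² + (-2.81)² + (-1.85)² + (1.82)²
     = 8.4681 + 7.6176 + 7.8961 + 3.4225 + 3.3124
     = 30.7167
λ·‖w‖₂² = 0.1·30.7167 = 3.07167

3.07167


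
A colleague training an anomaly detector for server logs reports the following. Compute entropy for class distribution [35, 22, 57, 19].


Probabilities: [35/133, 22/133, 57/133, 19/133] ≈ [0.2632, 0.1654, 0.4286, 0.1429]
H = -((35/133)·log₂(35/133) + (22/133)·log₂(22/133) + (57/133)·log₂(57/133) + (19/133)·log₂(19/133))
  = 1.8612 bits

1.8612 bits


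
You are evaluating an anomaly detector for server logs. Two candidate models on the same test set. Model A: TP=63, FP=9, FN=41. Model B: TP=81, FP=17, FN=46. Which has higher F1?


Model A: P=63/72=0.875, R=63/104=0.6058, F1=2PR/(P+R)=2TP/(2TP+FP+FN)=126/176=0.7159
Model B: P=81/98=0.8265, R=81/127=0.6378, F1=2PR/(P+R)=2TP/(2TP+FP+FN)=162/225=0.72
0.7159 < 0.72 → Model B

Model B


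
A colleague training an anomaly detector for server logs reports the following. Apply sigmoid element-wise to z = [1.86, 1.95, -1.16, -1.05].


σ(1.86) = 1/(1+e^-1.86) = 0.8653
σ(1.95) = 1/(1+e^-1.95) = 0.8754
σ(-1.16) = 1/(1+e^1.16) = 0.2387
σ(-1.05) = 1/(1+e^1.05) = 0.2592
result = [0.8653, 0.8754, 0.2387, 0.2592]

[0.8653, 0.8754, 0.2387, 0.2592]


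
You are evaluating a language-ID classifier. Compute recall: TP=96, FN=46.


Recall = TP/(TP+FN)
= 96/(96+46)
= 96/142 = 67.61%

67.61%


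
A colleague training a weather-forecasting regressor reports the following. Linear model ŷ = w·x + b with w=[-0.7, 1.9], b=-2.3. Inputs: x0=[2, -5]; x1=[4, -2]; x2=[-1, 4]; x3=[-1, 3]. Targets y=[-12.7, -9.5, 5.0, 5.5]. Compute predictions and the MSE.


ŷ0 = (-0.7)·(2) + (1.9)·(-5) - 2.3 = -13.2
ŷ1 = (-0.7)·(4) + (1.9)·(-2) - 2.3 = -8.9
ŷ2 = (-0.7)·(-1) + (1.9)·(4) - 2.3 = 6.0
ŷ3 = (-0.7)·(-1) + (1.9)·(3) - 2.3 = 4.1
errors² = [0.25, 0.36, 1.0, 1.96]
MSE = 3.5700/4 = 0.8925

0.8925


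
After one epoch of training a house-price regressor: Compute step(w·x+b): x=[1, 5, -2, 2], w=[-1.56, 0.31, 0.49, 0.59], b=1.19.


z = (1)·(-1.56) + (5)·(0.31) + (-2)·(0.49) + (2)·(0.59) + 1.19
  = 1.38
step(z) = 1 (z≥0)

1


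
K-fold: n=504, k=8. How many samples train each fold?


Fold size = 504/8 = 63
Training per fold = 504 - 63 = 441

441


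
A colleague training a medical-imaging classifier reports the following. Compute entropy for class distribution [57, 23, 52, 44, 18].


Probabilities: [57/194, 23/194, 52/194, 44/194, 18/194] ≈ [0.2938, 0.1186, 0.268, 0.2268, 0.0928]
H = -((57/194)·log₂(57/194) + (23/194)·log₂(23/194) + (52/194)·log₂(52/194) + (44/194)·log₂(44/194) + (18/194)·log₂(18/194))
  = 2.1968 bits

2.1968 bits


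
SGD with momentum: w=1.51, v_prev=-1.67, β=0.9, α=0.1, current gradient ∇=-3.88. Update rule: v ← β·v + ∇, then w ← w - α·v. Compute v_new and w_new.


v_new = 0.9·-1.67 - 3.88 = -1.503 - 3.88 = -5.383
w_new = 1.51 - 0.1·-5.383 = 1.51 + 0.5383 = 2.0483

v_new=-5.383, w_new=2.0483


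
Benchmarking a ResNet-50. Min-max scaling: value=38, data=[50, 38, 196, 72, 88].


min=38, max=196
(38-38)/(196-38) = 0/158 = 0.0

0.0


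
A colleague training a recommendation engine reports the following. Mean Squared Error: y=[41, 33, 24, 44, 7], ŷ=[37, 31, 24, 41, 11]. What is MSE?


Squared errors: (41-37)²=16, (33-31)²=4, (24-24)²=0, (44-41)²=9, (7-11)²=16
Sum = 45
MSE = 45/5 = 9

9


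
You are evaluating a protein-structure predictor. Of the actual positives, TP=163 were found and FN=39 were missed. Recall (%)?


Recall = TP/(TP+FN)
= 163/(163+39)
= 163/202 = 80.69%

80.69%


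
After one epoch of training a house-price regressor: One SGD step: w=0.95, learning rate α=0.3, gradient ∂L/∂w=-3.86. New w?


w_new = w - α·∇
= 0.95 - 0.3·-3.86
= 0.95 + 1.158
= 2.108

2.108


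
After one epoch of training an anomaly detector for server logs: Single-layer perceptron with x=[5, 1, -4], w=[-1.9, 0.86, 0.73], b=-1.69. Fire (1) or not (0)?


z = (5)·(-1.9) + (1)·(0.86) + (-4)·(0.73) - 1.69
  = -13.25
step(z) = 0 (z<0)

0


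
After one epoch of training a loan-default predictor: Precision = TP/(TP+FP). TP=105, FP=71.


Precision = TP/(TP+FP)
= 105/(105+71)
= 105/176 = 59.66%

59.66%


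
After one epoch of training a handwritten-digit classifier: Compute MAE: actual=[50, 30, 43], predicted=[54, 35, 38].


Absolute errors: |50-54|=4, |30-35|=5, |43-38|=5
Sum = 14
MAE = 14/3 = 14/3

14/3


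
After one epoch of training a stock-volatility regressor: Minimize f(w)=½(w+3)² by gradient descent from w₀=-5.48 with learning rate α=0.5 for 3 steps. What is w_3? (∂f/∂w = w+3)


step 1: grad = -5.48+3 = -2.48; w = -5.48 - 0.5·(-2.48) = -4.24
step 2: grad = -4.24+3 = -1.24; w = -4.24 - 0.5·(-1.24) = -3.62
step 3: grad = -3.62+3 = -0.62; w = -3.62 - 0.5·(-0.62) = -3.31

-3.31


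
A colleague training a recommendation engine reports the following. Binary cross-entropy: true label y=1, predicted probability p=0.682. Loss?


BCE = -[y·ln(p) + (1-y)·ln(1-p)]
= -1·ln(0.682) - 0
= -ln(0.682) = 0.3827

0.3827


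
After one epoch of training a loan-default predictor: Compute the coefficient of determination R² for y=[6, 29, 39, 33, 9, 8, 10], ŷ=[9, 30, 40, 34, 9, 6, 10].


ȳ = 19.1429
SS_res = Σ(y-ŷ)² = 16
SS_tot = Σ(y-ȳ)² = 1166.86
R² = 1 - SS_res/SS_tot = 1 - 0.0137 = 0.9863

0.9863


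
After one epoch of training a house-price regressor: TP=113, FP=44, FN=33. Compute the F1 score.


Precision = 113/157 = 0.7197
Recall = 113/146 = 0.774
F1 = 2·P·R/(P+R) = 2·TP/(2·TP+FP+FN) = 226/(226+44+33) = 226/303 = 0.7459

0.7459


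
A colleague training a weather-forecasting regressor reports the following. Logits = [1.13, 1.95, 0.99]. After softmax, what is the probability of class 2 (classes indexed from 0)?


Exponentials: e^1.13=3.0957, e^1.95=7.0287, e^0.99=2.6912
Sum = 12.8156
Softmax = [0.2416, 0.5484, 0.21]
p[2] = 2.6912/12.8156 = 0.21

0.21


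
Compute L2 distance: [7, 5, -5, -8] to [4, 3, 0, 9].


d = √((7-4)² + (5-3)² + (-5-0)² + (-8-9)²)
  = √(9 + 4 + 25 + 289)
  = √327 = 18.0831

18.0831


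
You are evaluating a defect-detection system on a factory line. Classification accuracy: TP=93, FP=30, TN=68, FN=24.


Accuracy = (TP+TN)/(TP+TN+FP+FN)
= (93+68)/(215)
= 161/215 = 74.88%

74.88%


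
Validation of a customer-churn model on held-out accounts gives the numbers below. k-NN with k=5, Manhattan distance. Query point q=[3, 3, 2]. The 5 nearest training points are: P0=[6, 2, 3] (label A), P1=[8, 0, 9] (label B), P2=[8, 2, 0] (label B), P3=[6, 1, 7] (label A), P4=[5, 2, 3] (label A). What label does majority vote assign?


d(q,P0) = 5  (label A)
d(q,P1) = 15  (label B)
d(q,P2) = 8  (label B)
d(q,P3) = 10  (label A)
d(q,P4) = 4  (label A)
Votes: A=3, B=2
Majority → A

A


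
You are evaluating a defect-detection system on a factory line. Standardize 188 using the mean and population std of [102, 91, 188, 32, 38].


μ = 90.2, σ = 56.2438
z = (188 - 90.2)/56.2438 = 1.7389

1.7389


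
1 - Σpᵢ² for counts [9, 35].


Probabilities: [9/44, 35/44] ≈ [0.2045, 0.7955]
Σpᵢ² = (81 + 1225)/44² = 1306/1936
Gini = 1 - Σpᵢ² = 1 - 1306/1936 = 0.3254

0.3254


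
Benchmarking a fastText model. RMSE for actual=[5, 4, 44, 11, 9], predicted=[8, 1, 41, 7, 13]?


MSE = 59/5 = 11.8
RMSE = √(59/5) = 3.4351

3.4351


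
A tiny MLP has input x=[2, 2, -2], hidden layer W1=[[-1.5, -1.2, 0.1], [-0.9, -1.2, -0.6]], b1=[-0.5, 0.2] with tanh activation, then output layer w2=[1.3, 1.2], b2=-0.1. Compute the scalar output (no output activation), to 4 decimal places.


z1[0] = (-1.5)·(2) + (-1.2)·(2) + (0.1)·(-2) - 0.5 = -6.1
z1[1] = (-0.9)·(2) + (-1.2)·(2) + (-0.6)·(-2) + 0.2 = -2.8
h = tanh(z1) = [-1.0, -0.9926]
output = (1.3)·(-1.0) + (1.2)·(-0.9926) - 0.1 = -2.5911

-2.5911


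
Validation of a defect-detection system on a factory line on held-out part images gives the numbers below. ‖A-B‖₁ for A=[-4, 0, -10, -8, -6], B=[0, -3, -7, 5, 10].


d = |-4-0| + |0+ 3| + |-10+ 7| + |-8-5| + |-6-10|
  = 4 + 3 + 3 + 13 + 16
  = 39

39


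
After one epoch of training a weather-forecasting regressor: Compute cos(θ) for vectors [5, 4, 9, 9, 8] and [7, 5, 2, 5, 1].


A·B = 5·7 + 4·5 + 9·2 + 9·5 + 8·1 = 126
‖A‖ = √267 = 16.3401, ‖B‖ = √104 = 10.198
cos = 126/(√267·√104) = 126/√27768 = 0.7561

0.7561


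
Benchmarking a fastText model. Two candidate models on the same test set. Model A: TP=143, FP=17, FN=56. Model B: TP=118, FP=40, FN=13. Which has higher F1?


Model A: P=143/160=0.8938, R=143/199=0.7186, F1=2PR/(P+R)=2TP/(2TP+FP+FN)=286/359=0.7967
Model B: P=118/158=0.7468, R=118/131=0.9008, F1=2PR/(P+R)=2TP/(2TP+FP+FN)=236/289=0.8166
0.7967 < 0.8166 → Model B

Model B


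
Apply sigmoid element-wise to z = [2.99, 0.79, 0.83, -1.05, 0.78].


σ(2.99) = 1/(1+e^-2.99) = 0.9521
σ(0.79) = 1/(1+e^-0.79) = 0.6878
σ(0.83) = 1/(1+e^-0.83) = 0.6964
σ(-1.05) = 1/(1+e^1.05) = 0.2592
σ(0.78) = 1/(1+e^-0.78) = 0.6857
result = [0.9521, 0.6878, 0.6964, 0.2592, 0.6857]

[0.9521, 0.6878, 0.6964, 0.2592, 0.6857]


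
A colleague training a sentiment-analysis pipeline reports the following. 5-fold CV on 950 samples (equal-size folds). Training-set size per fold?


Fold size = 950/5 = 190
Training per fold = 950 - 190 = 760

760


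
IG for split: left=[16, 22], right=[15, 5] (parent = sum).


Parent = [31, 27], H_parent = 0.9966
H_left = 0.9819 (n=38), H_right = 0.8113 (n=20)
H_children = (38/58)·0.9819 + (20/58)·0.8113 = 0.9231
IG = 0.9966 - 0.9231 = 0.0735

0.0735


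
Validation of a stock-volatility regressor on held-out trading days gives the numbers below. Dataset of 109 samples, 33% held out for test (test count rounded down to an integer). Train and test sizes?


Test = ⌊109·33/100⌋ = 35
Train = 109 - 35 = 74

Train: 74, Test: 35


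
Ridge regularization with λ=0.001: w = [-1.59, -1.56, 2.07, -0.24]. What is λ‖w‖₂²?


‖w‖₂² = (-1.59)² + (-1.56)² + (2.07)² + (-0.24)²
     = 2.5281 + 2.4336 + 4.2849 + 0.0576
     = 9.3042
λ·‖w‖₂² = 0.001·9.3042 = 0.009304

0.009304


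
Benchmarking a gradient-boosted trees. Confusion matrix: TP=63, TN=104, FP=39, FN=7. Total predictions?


Total = TP + TN + FP + FN
= 63 + 104 + 39 + 7
= 213
(Predicted positive: 102, predicted negative: 111)

213


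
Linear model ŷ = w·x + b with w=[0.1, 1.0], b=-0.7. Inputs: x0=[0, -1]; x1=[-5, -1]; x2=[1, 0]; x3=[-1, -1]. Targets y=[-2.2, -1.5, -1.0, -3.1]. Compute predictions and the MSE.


ŷ0 = (0.1)·(0) + (1.0)·(-1) - 0.7 = -1.7
ŷ1 = (0.1)·(-5) + (1.0)·(-1) - 0.7 = -2.2
ŷ2 = (0.1)·(1) + (1.0)·(0) - 0.7 = -0.6
ŷ3 = (0.1)·(-1) + (1.0)·(-1) - 0.7 = -1.8
errors² = [0.25, 0.49, 0.16, 1.69]
MSE = 2.5900/4 = 0.6475

0.6475


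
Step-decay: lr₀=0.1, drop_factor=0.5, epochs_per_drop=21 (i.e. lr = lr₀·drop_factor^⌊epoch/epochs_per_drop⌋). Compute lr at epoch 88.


n_drops = ⌊88/21⌋ = 4
lr = 0.1·0.5^4 = 0.1·0.0625 = 0.00625

0.00625


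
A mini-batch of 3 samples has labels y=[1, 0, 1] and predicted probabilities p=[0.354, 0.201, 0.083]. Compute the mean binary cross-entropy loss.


L[0] = -ln(0.354) = 1.0385
L[1] = -ln(1-0.201) = -ln(0.799) = 0.2244
L[2] = -ln(0.083) = 2.4889
mean = (1.0385 + 0.2244 + 2.4889)/3 = 1.2506

1.2506


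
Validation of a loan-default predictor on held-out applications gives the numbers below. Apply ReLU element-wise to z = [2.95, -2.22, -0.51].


ReLU(2.95) = max(0, 2.95) = 2.95
ReLU(-2.22) = max(0, -2.22) = 0.0
ReLU(-0.51) = max(0, -0.51) = 0.0
result = [2.95, 0.0, 0.0]

[2.95, 0.0, 0.0]


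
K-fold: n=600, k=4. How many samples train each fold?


Fold size = 600/4 = 150
Training per fold = 600 - 150 = 450

450


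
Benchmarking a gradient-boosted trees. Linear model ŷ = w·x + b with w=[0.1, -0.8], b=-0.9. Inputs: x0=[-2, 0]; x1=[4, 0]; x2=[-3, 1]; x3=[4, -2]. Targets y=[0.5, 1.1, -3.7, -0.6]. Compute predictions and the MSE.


ŷ0 = (0.1)·(-2) + (-0.8)·(0) - 0.9 = -1.1
ŷ1 = (0.1)·(4) + (-0.8)·(0) - 0.9 = -0.5
ŷ2 = (0.1)·(-3) + (-0.8)·(1) - 0.9 = -2.0
ŷ3 = (0.1)·(4) + (-0.8)·(-2) - 0.9 = 1.1
errors² = [2.56, 2.56, 2.89, 2.89]
MSE = 10.9000/4 = 2.725

2.725


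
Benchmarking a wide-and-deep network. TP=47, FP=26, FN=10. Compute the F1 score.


Precision = 47/73 = 0.6438
Recall = 47/57 = 0.8246
F1 = 2·P·R/(P+R) = 2·TP/(2·TP+FP+FN) = 94/(94+26+10) = 94/130 = 0.7231

0.7231


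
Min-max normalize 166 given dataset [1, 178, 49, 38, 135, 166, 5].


min=1, max=178
(166-1)/(178-1) = 165/177 = 0.9322

0.9322


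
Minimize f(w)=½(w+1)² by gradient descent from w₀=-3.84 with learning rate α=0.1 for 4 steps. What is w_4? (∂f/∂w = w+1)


step 1: grad = -3.84+1 = -2.84; w = -3.84 - 0.1·(-2.84) = -3.556
step 2: grad = -3.556+1 = -2.556; w = -3.556 - 0.1·(-2.556) = -3.3004
step 3: grad = -3.3004+1 = -2.3004; w = -3.3004 - 0.1·(-2.3004) = -3.07036
step 4: grad = -3.07036+1 = -2.07036; w = -3.07036 - 0.1·(-2.07036) = -2.863324

-2.863324


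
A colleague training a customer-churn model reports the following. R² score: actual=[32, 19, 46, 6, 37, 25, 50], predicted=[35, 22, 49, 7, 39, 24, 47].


ȳ = 30.7143
SS_res = Σ(y-ŷ)² = 42
SS_tot = Σ(y-ȳ)² = 1427.43
R² = 1 - SS_res/SS_tot = 1 - 0.0294 = 0.9706

0.9706


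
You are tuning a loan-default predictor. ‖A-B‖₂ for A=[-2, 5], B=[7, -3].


d = √((-2-7)² + (5+ 3)²)
  = √(81 + 64)
  = √145 = 12.0416

12.0416


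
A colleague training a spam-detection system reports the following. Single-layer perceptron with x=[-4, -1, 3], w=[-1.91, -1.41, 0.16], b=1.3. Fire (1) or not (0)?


z = (-4)·(-1.91) + (-1)·(-1.41) + (3)·(0.16) + 1.3
  = 10.83
step(z) = 1 (z≥0)

1


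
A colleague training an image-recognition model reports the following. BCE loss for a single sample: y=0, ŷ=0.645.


BCE = -[y·ln(p) + (1-y)·ln(1-p)]
= -0 - 1·ln(1-0.645)
= -ln(0.355) = 1.0356

1.0356


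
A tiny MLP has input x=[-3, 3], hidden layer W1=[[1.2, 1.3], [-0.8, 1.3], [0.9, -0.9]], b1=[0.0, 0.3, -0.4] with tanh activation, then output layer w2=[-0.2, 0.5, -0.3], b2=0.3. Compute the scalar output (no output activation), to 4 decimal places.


z1[0] = (1.2)·(-3) + (1.3)·(3) + 0.0 = 0.3
z1[1] = (-0.8)·(-3) + (1.3)·(3) + 0.3 = 6.6
z1[2] = (0.9)·(-3) + (-0.9)·(3) - 0.4 = -5.8
h = tanh(z1) = [0.2913, 1.0, -1.0]
output = (-0.2)·(0.2913) + (0.5)·(1.0) + (-0.3)·(-1.0) + 0.3 = 1.0417

1.0417


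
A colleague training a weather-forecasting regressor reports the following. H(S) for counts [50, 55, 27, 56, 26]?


Probabilities: [50/214, 55/214, 27/214, 56/214, 26/214] ≈ [0.2336, 0.257, 0.1262, 0.2617, 0.1215]
H = -((50/214)·log₂(50/214) + (55/214)·log₂(55/214) + (27/214)·log₂(27/214) + (56/214)·log₂(56/214) + (26/214)·log₂(26/214))
  = 2.2463 bits

2.2463 bits


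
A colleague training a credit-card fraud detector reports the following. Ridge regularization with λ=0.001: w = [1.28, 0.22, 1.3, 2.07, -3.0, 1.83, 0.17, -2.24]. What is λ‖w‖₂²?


‖w‖₂² = (1.28)² + (0.22)² + (1.3)² + (2.07)² + (-3.0)² + (1.83)² + (0.17)² + (-2.24)²
     = 1.6384 + 0.0484 + 1.69 + 4.2849 + 9 + 3.3489 + 0.0289 + 5.0176
     = 25.0571
λ·‖w‖₂² = 0.001·25.0571 = 0.025057

0.025057


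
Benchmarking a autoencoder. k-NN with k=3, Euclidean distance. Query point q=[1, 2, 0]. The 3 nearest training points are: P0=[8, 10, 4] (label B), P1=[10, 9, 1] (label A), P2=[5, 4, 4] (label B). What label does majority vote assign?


d(q,P0) = 11.3578  (label B)
d(q,P1) = 11.4455  (label A)
d(q,P2) = 6.0  (label B)
Votes: A=1, B=2
Majority → B

B


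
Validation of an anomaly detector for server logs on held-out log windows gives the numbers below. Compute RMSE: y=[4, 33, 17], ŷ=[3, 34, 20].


MSE = 11/3 = 3.6667
RMSE = √(11/3) = 1.9149

1.9149


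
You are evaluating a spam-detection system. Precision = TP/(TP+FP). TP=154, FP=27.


Precision = TP/(TP+FP)
= 154/(154+27)
= 154/181 = 85.08%

85.08%


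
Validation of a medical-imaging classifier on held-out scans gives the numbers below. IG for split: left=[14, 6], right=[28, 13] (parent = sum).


Parent = [42, 19], H_parent = 0.8949
H_left = 0.8813 (n=20), H_right = 0.9012 (n=41)
H_children = (20/61)·0.8813 + (41/61)·0.9012 = 0.8947
IG = 0.8949 - 0.8947 = 0.0002

0.0002


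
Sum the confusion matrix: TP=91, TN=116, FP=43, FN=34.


Total = TP + TN + FP + FN
= 91 + 116 + 43 + 34
= 284
(Predicted positive: 134, predicted negative: 150)

284


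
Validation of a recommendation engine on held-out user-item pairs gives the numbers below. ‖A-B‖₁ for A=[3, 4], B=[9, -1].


d = |3-9| + |4+ 1|
  = 6 + 5
  = 11

11


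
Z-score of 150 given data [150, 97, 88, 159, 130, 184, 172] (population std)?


μ = 140, σ = 33.9622
z = (150 - 140)/33.9622 = 0.2944

0.2944


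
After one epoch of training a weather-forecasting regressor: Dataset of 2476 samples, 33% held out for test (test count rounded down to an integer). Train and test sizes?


Test = ⌊2476·33/100⌋ = 817
Train = 2476 - 817 = 1659

Train: 1659, Test: 817


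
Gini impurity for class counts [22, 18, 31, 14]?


Probabilities: [22/85, 18/85, 31/85, 14/85] ≈ [0.2588, 0.2118, 0.3647, 0.1647]
Σpᵢ² = (484 + 324 + 961 + 196)/85² = 1965/7225
Gini = 1 - Σpᵢ² = 1 - 1965/7225 = 0.728

0.728
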